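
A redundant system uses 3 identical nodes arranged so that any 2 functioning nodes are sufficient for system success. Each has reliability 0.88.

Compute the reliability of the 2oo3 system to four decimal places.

R = Σ_{i=2}^{3} C(3,i) p^i (1−p)^{3−i} with p = 0.88
C(3,2)·0.88^2·0.12^1 = 0.278784
C(3,3)·0.88^3·0.12^0 = 0.681472
Sum = 0.9603

0.9603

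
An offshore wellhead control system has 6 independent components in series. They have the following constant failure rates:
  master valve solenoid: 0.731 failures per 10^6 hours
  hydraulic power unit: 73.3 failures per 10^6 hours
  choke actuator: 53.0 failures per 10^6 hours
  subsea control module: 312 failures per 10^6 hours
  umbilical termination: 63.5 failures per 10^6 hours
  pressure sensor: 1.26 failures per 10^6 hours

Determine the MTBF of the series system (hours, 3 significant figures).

Series of exponential components: λ_sys = Σ λ_i
λ_sys = 0.000000731 + 0.0000733 + 0.0000530 + 0.000312 + 0.0000635 + 0.00000126 = 5.0379e-04 /h
MTBF = 1 / λ_sys = 1980 h

1980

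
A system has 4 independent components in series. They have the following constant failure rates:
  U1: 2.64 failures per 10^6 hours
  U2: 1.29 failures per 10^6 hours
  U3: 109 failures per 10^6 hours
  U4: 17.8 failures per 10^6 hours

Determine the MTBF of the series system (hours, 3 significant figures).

Series of exponential components: λ_sys = Σ λ_i
λ_sys = 0.00000264 + 0.00000129 + 0.000109 + 0.0000178 = 1.3073e-04 /h
MTBF = 1 / λ_sys = 7650 h

7650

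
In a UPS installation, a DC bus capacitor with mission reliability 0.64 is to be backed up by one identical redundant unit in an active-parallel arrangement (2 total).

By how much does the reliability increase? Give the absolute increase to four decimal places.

0.2304

R_before = 0.64
R_after = 1 − (1 − 0.64)^2 = 0.8704
ΔR = 0.8704 − 0.64 = 0.2304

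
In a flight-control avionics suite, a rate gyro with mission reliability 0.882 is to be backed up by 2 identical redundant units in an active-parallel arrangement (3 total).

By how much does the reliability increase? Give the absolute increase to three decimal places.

0.116

R_before = 0.882
R_after = 1 − (1 − 0.882)^3 = 0.998
ΔR = 0.998 − 0.882 = 0.116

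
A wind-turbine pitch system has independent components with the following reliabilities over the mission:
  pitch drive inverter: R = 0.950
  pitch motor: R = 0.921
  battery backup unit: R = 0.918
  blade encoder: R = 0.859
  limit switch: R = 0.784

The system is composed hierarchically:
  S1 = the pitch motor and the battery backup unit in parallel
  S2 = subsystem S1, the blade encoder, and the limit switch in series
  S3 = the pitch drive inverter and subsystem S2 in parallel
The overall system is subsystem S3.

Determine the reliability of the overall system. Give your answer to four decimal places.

0.9835

Parallel (pitch motor and battery backup unit): 1 − (1 − 0.921000)(1 − 0.918000) = 0.993522
Series ([0.993522], blade encoder, and limit switch): 0.993522 × 0.859000 × 0.784000 = 0.669093
Parallel (pitch drive inverter and [0.669093]): 1 − (1 − 0.950000)(1 − 0.669093) = 0.9835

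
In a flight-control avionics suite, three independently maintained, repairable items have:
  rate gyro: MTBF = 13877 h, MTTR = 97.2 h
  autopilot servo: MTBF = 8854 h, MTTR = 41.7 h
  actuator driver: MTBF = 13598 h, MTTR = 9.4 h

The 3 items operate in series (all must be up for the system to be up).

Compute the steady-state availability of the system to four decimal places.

0.9877

A(rate gyro) = MTBF/(MTBF+MTTR) = 13877/(13877+97.2) = 0.993044
A(autopilot servo) = MTBF/(MTBF+MTTR) = 8854/(8854+41.7) = 0.995312
A(actuator driver) = MTBF/(MTBF+MTTR) = 13598/(13598+9.4) = 0.999309
Series availability: 0.993044 × 0.995312 × 0.999309 = 0.9877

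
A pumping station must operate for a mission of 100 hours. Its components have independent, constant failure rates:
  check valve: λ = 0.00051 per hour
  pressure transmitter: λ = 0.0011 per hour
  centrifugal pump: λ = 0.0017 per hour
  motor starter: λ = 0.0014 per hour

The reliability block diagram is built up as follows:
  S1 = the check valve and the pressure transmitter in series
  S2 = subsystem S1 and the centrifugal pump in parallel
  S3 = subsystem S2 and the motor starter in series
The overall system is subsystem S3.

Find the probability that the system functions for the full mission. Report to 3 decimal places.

R(check valve) = exp(−0.00051 × 100) = 0.95028
R(pressure transmitter) = exp(−0.0011 × 100) = 0.89583
R(centrifugal pump) = exp(−0.0017 × 100) = 0.84366
R(motor starter) = exp(−0.0014 × 100) = 0.86936
Series (check valve and pressure transmitter): 0.95028 × 0.89583 = 0.85129
Parallel ([0.85129] and centrifugal pump): 1 − (1 − 0.85129)(1 − 0.84366) = 0.97675
Series ([0.97675] and motor starter): 0.97675 × 0.86936 = 0.849

0.849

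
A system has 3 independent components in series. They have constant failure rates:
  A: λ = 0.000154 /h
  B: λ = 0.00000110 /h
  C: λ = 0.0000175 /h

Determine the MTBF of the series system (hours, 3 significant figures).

Series of exponential components: λ_sys = Σ λ_i
λ_sys = 0.000154 + 0.00000110 + 0.0000175 = 1.7260e-04 /h
MTBF = 1 / λ_sys = 5790 h

5790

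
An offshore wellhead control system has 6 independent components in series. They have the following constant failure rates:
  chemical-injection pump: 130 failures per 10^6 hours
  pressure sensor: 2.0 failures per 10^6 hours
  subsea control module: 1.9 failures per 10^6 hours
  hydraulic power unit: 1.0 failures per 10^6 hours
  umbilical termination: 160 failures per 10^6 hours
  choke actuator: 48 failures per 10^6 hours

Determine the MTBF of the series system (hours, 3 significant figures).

Series of exponential components: λ_sys = Σ λ_i
λ_sys = 0.00013 + 0.0000020 + 0.0000019 + 0.0000010 + 0.00016 + 0.000048 = 3.4290e-04 /h
MTBF = 1 / λ_sys = 2920 h

2920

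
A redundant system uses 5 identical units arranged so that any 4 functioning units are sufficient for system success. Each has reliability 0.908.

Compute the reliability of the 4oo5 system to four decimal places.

R = Σ_{i=4}^{5} C(5,i) p^i (1−p)^{5−i} with p = 0.908
C(5,4)·0.908^4·0.092^1 = 0.312681
C(5,5)·0.908^5·0.092^0 = 0.617205
Sum = 0.9299

0.9299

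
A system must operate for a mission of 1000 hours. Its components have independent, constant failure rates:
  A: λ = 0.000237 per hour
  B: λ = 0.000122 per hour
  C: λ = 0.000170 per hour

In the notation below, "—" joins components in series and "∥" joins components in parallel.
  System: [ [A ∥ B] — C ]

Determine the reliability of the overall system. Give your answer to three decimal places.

0.823

R(A) = exp(−0.000237 × 1000) = 0.78899
R(B) = exp(−0.000122 × 1000) = 0.88515
R(C) = exp(−0.000170 × 1000) = 0.84366
Parallel (A and B): 1 − (1 − 0.78899)(1 − 0.88515) = 0.97577
Series ([0.97577] and C): 0.97577 × 0.84366 = 0.823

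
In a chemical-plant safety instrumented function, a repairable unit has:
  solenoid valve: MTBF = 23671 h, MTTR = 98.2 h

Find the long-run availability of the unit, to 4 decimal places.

A(solenoid valve) = MTBF/(MTBF+MTTR) = 23671/(23671+98.2) = 0.9959

0.9959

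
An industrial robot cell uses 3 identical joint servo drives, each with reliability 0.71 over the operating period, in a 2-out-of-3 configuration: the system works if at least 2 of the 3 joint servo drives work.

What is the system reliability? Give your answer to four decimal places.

0.7965

R = Σ_{i=2}^{3} C(3,i) p^i (1−p)^{3−i} with p = 0.71
C(3,2)·0.71^2·0.29^1 = 0.438567
C(3,3)·0.71^3·0.29^0 = 0.357911
Sum = 0.7965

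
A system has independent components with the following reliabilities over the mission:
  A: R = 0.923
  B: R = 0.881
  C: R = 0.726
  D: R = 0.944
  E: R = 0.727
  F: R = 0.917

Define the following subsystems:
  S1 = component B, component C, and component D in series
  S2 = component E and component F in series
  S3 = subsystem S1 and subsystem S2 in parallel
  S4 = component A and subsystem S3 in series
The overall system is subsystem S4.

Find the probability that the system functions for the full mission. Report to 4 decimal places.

Series (B, C, and D): 0.881000 × 0.726000 × 0.944000 = 0.603788
Series (E and F): 0.727000 × 0.917000 = 0.666659
Parallel ([0.603788] and [0.666659]): 1 − (1 − 0.603788)(1 − 0.666659) = 0.867926
Series (A and [0.867926]): 0.923000 × 0.867926 = 0.8011

0.8011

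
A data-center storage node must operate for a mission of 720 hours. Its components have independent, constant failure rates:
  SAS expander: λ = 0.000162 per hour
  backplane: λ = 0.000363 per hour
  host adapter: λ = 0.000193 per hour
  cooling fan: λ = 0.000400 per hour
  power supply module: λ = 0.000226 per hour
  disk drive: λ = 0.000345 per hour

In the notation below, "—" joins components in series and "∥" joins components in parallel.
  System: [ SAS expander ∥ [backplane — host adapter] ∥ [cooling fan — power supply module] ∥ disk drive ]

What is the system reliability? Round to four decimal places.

0.9971

R(SAS expander) = exp(−0.000162 × 720) = 0.889906
R(backplane) = exp(−0.000363 × 720) = 0.770004
R(host adapter) = exp(−0.000193 × 720) = 0.870263
R(cooling fan) = exp(−0.000400 × 720) = 0.749762
R(power supply module) = exp(−0.000226 × 720) = 0.849829
R(disk drive) = exp(−0.000345 × 720) = 0.780048
Series (backplane and host adapter): 0.770004 × 0.870263 = 0.670106
Series (cooling fan and power supply module): 0.749762 × 0.849829 = 0.637169
Parallel (SAS expander, [0.670106], [0.637169], and disk drive): 1 − (1 − 0.889906)(1 − 0.670106)(1 − 0.637169)(1 − 0.780048) = 0.9971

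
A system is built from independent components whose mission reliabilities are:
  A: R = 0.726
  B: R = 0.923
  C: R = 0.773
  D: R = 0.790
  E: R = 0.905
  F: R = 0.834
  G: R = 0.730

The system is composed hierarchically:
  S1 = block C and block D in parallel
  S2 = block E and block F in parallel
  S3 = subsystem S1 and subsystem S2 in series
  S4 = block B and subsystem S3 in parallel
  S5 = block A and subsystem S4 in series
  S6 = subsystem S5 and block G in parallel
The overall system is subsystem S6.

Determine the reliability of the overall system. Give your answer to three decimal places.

0.925

Parallel (C and D): 1 − (1 − 0.77300)(1 − 0.79000) = 0.95233
Parallel (E and F): 1 − (1 − 0.90500)(1 − 0.83400) = 0.98423
Series ([0.95233] and [0.98423]): 0.95233 × 0.98423 = 0.93731
Parallel (B and [0.93731]): 1 − (1 − 0.92300)(1 − 0.93731) = 0.99517
Series (A and [0.99517]): 0.72600 × 0.99517 = 0.72249
Parallel ([0.72249] and G): 1 − (1 − 0.72249)(1 − 0.73000) = 0.925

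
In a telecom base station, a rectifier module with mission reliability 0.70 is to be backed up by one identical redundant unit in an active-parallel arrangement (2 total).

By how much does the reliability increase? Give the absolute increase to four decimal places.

R_before = 0.70
R_after = 1 − (1 − 0.70)^2 = 0.9100
ΔR = 0.9100 − 0.70 = 0.2100

0.2100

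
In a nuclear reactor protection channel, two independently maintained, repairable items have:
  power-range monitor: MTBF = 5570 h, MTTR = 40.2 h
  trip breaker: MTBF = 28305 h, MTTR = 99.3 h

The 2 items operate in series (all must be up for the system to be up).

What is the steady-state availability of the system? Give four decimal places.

A(power-range monitor) = MTBF/(MTBF+MTTR) = 5570/(5570+40.2) = 0.992834
A(trip breaker) = MTBF/(MTBF+MTTR) = 28305/(28305+99.3) = 0.996504
Series availability: 0.992834 × 0.996504 = 0.9894

0.9894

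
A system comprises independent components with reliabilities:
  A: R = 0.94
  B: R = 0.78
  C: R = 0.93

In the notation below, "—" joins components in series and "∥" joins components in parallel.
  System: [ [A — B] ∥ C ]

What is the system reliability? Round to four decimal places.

Series (A and B): 0.940000 × 0.780000 = 0.733200
Parallel ([0.733200] and C): 1 − (1 − 0.733200)(1 − 0.930000) = 0.9813

0.9813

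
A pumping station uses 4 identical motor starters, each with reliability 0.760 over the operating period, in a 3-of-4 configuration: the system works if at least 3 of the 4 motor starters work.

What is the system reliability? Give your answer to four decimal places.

0.7550

R = Σ_{i=3}^{4} C(4,i) p^i (1−p)^{4−i} with p = 0.760
C(4,3)·0.760^3·0.240^1 = 0.421417
C(4,4)·0.760^4·0.240^0 = 0.333622
Sum = 0.7550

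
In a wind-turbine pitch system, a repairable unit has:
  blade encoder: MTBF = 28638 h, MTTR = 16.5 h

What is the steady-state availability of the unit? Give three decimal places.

0.999

A(blade encoder) = MTBF/(MTBF+MTTR) = 28638/(28638+16.5) = 0.999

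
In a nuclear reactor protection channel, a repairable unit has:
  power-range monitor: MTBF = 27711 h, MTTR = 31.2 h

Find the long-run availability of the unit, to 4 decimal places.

0.9989

A(power-range monitor) = MTBF/(MTBF+MTTR) = 27711/(27711+31.2) = 0.9989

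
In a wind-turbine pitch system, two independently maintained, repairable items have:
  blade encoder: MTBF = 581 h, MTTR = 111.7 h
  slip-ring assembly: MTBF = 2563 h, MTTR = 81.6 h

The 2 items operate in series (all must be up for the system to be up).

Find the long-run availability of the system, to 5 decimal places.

0.81287

A(blade encoder) = MTBF/(MTBF+MTTR) = 581/(581+111.7) = 0.838747
A(slip-ring assembly) = MTBF/(MTBF+MTTR) = 2563/(2563+81.6) = 0.969145
Series availability: 0.838747 × 0.969145 = 0.81287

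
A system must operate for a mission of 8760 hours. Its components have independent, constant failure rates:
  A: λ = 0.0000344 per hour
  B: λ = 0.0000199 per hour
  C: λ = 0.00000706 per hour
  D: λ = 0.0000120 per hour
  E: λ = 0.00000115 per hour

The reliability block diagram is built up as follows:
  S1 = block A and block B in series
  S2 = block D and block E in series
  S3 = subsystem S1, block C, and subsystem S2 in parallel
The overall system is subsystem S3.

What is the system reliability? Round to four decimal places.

R(A) = exp(−0.0000344 × 8760) = 0.739823
R(B) = exp(−0.0000199 × 8760) = 0.840025
R(C) = exp(−0.00000706 × 8760) = 0.940028
R(D) = exp(−0.0000120 × 8760) = 0.900216
R(E) = exp(−0.00000115 × 8760) = 0.989977
Series (A and B): 0.739823 × 0.840025 = 0.621470
Series (D and E): 0.900216 × 0.989977 = 0.891193
Parallel ([0.621470], C, and [0.891193]): 1 − (1 − 0.621470)(1 − 0.940028)(1 − 0.891193) = 0.9975

0.9975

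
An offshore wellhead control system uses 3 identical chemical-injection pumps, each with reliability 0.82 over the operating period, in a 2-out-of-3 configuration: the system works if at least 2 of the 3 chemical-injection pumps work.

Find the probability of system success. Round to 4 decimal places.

0.9145

R = Σ_{i=2}^{3} C(3,i) p^i (1−p)^{3−i} with p = 0.82
C(3,2)·0.82^2·0.18^1 = 0.363096
C(3,3)·0.82^3·0.18^0 = 0.551368
Sum = 0.9145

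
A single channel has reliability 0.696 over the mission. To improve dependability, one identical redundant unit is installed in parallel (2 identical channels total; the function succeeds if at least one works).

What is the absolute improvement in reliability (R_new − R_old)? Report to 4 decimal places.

R_before = 0.696
R_after = 1 − (1 − 0.696)^2 = 0.9076
ΔR = 0.9076 − 0.696 = 0.2116

0.2116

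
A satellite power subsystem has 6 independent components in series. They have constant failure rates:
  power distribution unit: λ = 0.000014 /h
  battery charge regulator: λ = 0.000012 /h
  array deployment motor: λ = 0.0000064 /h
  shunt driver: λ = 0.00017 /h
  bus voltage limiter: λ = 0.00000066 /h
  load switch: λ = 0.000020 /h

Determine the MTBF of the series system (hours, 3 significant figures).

4480

Series of exponential components: λ_sys = Σ λ_i
λ_sys = 0.000014 + 0.000012 + 0.0000064 + 0.00017 + 0.00000066 + 0.000020 = 2.2306e-04 /h
MTBF = 1 / λ_sys = 4480 h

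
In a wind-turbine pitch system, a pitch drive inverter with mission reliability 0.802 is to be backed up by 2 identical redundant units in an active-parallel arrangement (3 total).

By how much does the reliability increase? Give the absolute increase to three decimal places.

0.190

R_before = 0.802
R_after = 1 − (1 − 0.802)^3 = 0.992
ΔR = 0.992 − 0.802 = 0.190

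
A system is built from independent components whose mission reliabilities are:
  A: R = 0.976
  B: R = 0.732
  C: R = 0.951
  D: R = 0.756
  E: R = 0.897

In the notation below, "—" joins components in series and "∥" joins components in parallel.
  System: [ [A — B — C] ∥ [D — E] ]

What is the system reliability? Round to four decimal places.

Series (A, B, and C): 0.976000 × 0.732000 × 0.951000 = 0.679425
Series (D and E): 0.756000 × 0.897000 = 0.678132
Parallel ([0.679425] and [0.678132]): 1 − (1 − 0.679425)(1 − 0.678132) = 0.8968

0.8968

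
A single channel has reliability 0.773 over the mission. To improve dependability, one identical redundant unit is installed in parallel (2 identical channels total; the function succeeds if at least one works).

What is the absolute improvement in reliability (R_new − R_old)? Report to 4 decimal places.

0.1755

R_before = 0.773
R_after = 1 − (1 − 0.773)^2 = 0.9485
ΔR = 0.9485 − 0.773 = 0.1755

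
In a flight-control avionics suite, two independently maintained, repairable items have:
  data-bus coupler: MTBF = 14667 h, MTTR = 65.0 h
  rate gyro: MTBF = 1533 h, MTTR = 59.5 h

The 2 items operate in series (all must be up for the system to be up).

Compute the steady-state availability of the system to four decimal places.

A(data-bus coupler) = MTBF/(MTBF+MTTR) = 14667/(14667+65.0) = 0.995588
A(rate gyro) = MTBF/(MTBF+MTTR) = 1533/(1533+59.5) = 0.962637
Series availability: 0.995588 × 0.962637 = 0.9584

0.9584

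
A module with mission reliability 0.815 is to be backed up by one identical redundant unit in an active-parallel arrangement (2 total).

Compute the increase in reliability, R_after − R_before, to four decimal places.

0.1508

R_before = 0.815
R_after = 1 − (1 − 0.815)^2 = 0.9658
ΔR = 0.9658 − 0.815 = 0.1508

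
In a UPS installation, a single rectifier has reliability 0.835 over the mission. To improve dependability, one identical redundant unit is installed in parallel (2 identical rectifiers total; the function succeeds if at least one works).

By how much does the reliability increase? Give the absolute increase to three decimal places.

R_before = 0.835
R_after = 1 − (1 − 0.835)^2 = 0.973
ΔR = 0.973 − 0.835 = 0.138

0.138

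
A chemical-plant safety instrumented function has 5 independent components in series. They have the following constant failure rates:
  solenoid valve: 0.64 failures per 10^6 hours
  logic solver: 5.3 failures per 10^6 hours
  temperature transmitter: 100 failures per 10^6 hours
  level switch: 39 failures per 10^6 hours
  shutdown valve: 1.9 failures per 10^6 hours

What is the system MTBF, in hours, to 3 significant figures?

6810

Series of exponential components: λ_sys = Σ λ_i
λ_sys = 0.00000064 + 0.0000053 + 0.00010 + 0.000039 + 0.0000019 = 1.4684e-04 /h
MTBF = 1 / λ_sys = 6810 h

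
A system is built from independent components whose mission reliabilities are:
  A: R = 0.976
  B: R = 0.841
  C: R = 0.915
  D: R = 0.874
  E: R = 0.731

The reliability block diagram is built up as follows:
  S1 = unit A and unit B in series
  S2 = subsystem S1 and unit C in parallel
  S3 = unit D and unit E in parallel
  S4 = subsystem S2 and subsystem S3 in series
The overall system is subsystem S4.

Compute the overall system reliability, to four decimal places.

0.9514

Series (A and B): 0.976000 × 0.841000 = 0.820816
Parallel ([0.820816] and C): 1 − (1 − 0.820816)(1 − 0.915000) = 0.984769
Parallel (D and E): 1 − (1 − 0.874000)(1 − 0.731000) = 0.966106
Series ([0.984769] and [0.966106]): 0.984769 × 0.966106 = 0.9514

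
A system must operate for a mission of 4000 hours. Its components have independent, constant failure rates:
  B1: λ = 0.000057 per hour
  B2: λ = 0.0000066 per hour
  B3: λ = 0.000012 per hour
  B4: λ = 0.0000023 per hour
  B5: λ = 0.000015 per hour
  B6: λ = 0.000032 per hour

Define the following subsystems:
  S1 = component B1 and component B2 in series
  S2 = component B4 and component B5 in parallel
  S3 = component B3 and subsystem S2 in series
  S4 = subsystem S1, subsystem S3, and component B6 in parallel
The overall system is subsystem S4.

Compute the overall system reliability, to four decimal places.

R(B1) = exp(−0.000057 × 4000) = 0.796124
R(B2) = exp(−0.0000066 × 4000) = 0.973945
R(B3) = exp(−0.000012 × 4000) = 0.953134
R(B4) = exp(−0.0000023 × 4000) = 0.990842
R(B5) = exp(−0.000015 × 4000) = 0.941765
R(B6) = exp(−0.000032 × 4000) = 0.879853
Series (B1 and B2): 0.796124 × 0.973945 = 0.775381
Parallel (B4 and B5): 1 − (1 − 0.990842)(1 − 0.941765) = 0.999467
Series (B3 and [0.999467]): 0.953134 × 0.999467 = 0.952626
Parallel ([0.775381], [0.952626], and B6): 1 − (1 − 0.775381)(1 − 0.952626)(1 − 0.879853) = 0.9987

0.9987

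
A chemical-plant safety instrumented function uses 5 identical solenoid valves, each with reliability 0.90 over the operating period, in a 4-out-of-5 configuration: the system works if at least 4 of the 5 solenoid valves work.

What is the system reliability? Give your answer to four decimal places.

0.9185

R = Σ_{i=4}^{5} C(5,i) p^i (1−p)^{5−i} with p = 0.90
C(5,4)·0.90^4·0.10^1 = 0.328050
C(5,5)·0.90^5·0.10^0 = 0.590490
Sum = 0.9185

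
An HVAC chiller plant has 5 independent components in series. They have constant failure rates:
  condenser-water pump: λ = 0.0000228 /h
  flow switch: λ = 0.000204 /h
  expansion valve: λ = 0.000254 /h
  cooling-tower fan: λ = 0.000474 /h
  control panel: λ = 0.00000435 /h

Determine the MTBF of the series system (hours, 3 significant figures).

1040

Series of exponential components: λ_sys = Σ λ_i
λ_sys = 0.0000228 + 0.000204 + 0.000254 + 0.000474 + 0.00000435 = 9.5915e-04 /h
MTBF = 1 / λ_sys = 1040 h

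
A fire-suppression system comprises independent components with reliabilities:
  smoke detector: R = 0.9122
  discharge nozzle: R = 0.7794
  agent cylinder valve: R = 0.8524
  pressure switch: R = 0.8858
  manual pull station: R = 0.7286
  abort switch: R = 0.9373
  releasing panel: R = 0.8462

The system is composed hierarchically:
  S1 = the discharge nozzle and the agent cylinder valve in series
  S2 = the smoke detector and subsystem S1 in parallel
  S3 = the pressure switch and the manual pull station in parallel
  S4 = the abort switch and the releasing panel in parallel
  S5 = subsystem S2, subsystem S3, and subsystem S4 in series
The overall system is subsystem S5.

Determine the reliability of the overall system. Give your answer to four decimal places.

Series (discharge nozzle and agent cylinder valve): 0.779400 × 0.852400 = 0.664361
Parallel (smoke detector and [0.664361]): 1 − (1 − 0.912200)(1 − 0.664361) = 0.970531
Parallel (pressure switch and manual pull station): 1 − (1 − 0.885800)(1 − 0.728600) = 0.969006
Parallel (abort switch and releasing panel): 1 − (1 − 0.937300)(1 − 0.846200) = 0.990357
Series ([0.970531], [0.969006], and [0.990357]): 0.970531 × 0.969006 × 0.990357 = 0.9314

0.9314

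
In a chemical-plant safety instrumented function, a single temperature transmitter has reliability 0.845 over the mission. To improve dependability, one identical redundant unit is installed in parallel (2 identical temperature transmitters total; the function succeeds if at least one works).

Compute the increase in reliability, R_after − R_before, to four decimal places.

R_before = 0.845
R_after = 1 − (1 − 0.845)^2 = 0.9760
ΔR = 0.9760 − 0.845 = 0.1310

0.1310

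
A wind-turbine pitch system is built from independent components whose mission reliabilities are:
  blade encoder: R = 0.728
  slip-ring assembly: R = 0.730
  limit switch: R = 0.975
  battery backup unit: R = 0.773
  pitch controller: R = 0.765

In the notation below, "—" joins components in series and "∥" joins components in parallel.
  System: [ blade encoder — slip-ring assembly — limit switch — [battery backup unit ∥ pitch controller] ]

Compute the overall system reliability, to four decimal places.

Parallel (battery backup unit and pitch controller): 1 − (1 − 0.773000)(1 − 0.765000) = 0.946655
Series (blade encoder, slip-ring assembly, limit switch, and [0.946655]): 0.728000 × 0.730000 × 0.975000 × 0.946655 = 0.4905

0.4905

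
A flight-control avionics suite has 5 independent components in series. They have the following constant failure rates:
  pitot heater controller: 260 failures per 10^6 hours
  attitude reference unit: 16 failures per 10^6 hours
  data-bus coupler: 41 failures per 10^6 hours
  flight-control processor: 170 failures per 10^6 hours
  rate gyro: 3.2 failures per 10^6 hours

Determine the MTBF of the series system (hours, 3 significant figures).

Series of exponential components: λ_sys = Σ λ_i
λ_sys = 0.00026 + 0.000016 + 0.000041 + 0.00017 + 0.0000032 = 4.9020e-04 /h
MTBF = 1 / λ_sys = 2040 h

2040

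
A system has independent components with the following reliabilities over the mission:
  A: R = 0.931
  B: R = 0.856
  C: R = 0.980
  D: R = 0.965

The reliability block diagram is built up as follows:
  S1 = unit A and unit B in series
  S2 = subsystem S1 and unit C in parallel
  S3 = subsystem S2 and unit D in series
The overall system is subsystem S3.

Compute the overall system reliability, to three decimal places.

0.961

Series (A and B): 0.93100 × 0.85600 = 0.79694
Parallel ([0.79694] and C): 1 − (1 − 0.79694)(1 − 0.98000) = 0.99594
Series ([0.99594] and D): 0.99594 × 0.96500 = 0.961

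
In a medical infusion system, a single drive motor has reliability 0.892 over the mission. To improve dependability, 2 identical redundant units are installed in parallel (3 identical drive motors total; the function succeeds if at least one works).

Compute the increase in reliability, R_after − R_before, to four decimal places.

R_before = 0.892
R_after = 1 − (1 − 0.892)^3 = 0.9987
ΔR = 0.9987 − 0.892 = 0.1067

0.1067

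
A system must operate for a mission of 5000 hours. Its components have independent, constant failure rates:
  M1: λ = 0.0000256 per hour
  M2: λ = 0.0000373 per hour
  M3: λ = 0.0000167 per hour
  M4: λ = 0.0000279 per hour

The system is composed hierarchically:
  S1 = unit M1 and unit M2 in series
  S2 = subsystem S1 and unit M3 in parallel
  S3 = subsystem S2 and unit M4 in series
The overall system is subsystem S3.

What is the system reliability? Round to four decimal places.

R(M1) = exp(−0.0000256 × 5000) = 0.879853
R(M2) = exp(−0.0000373 × 5000) = 0.829859
R(M3) = exp(−0.0000167 × 5000) = 0.919891
R(M4) = exp(−0.0000279 × 5000) = 0.869793
Series (M1 and M2): 0.879853 × 0.829859 = 0.730154
Parallel ([0.730154] and M3): 1 − (1 − 0.730154)(1 − 0.919891) = 0.978383
Series ([0.978383] and M4): 0.978383 × 0.869793 = 0.8510

0.8510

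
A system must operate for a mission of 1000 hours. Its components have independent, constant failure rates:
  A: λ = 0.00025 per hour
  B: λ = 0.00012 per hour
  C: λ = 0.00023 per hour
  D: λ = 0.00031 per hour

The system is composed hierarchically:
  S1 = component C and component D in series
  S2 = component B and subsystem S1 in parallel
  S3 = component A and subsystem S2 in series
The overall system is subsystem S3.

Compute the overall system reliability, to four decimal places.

R(A) = exp(−0.00025 × 1000) = 0.778801
R(B) = exp(−0.00012 × 1000) = 0.886920
R(C) = exp(−0.00023 × 1000) = 0.794534
R(D) = exp(−0.00031 × 1000) = 0.733447
Series (C and D): 0.794534 × 0.733447 = 0.582749
Parallel (B and [0.582749]): 1 − (1 − 0.886920)(1 − 0.582749) = 0.952817
Series (A and [0.952817]): 0.778801 × 0.952817 = 0.7421

0.7421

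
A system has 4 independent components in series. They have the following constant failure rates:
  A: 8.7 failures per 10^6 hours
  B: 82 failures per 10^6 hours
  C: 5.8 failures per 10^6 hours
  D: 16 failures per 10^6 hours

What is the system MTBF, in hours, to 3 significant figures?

Series of exponential components: λ_sys = Σ λ_i
λ_sys = 0.0000087 + 0.000082 + 0.0000058 + 0.000016 = 1.1250e-04 /h
MTBF = 1 / λ_sys = 8890 h

8890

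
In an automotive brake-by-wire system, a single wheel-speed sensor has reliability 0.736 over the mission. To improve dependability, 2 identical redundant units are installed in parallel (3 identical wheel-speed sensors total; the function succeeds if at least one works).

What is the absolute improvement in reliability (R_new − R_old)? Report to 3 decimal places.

R_before = 0.736
R_after = 1 − (1 − 0.736)^3 = 0.982
ΔR = 0.982 − 0.736 = 0.246

0.246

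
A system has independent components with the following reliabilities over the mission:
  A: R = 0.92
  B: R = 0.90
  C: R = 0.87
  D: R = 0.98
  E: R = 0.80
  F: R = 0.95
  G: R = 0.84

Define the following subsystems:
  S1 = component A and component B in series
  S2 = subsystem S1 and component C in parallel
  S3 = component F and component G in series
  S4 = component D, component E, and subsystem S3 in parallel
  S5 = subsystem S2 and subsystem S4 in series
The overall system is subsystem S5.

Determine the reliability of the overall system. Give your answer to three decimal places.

Series (A and B): 0.92000 × 0.90000 = 0.82800
Parallel ([0.82800] and C): 1 − (1 − 0.82800)(1 − 0.87000) = 0.97764
Series (F and G): 0.95000 × 0.84000 = 0.79800
Parallel (D, E, and [0.79800]): 1 − (1 − 0.98000)(1 − 0.80000)(1 − 0.79800) = 0.99919
Series ([0.97764] and [0.99919]): 0.97764 × 0.99919 = 0.977

0.977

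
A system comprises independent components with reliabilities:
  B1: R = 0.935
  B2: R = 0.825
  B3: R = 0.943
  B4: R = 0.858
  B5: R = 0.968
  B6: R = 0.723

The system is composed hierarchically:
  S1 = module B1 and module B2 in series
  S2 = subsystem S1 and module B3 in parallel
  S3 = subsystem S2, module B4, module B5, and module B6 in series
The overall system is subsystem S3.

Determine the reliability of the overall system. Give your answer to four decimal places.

0.5927

Series (B1 and B2): 0.935000 × 0.825000 = 0.771375
Parallel ([0.771375] and B3): 1 − (1 − 0.771375)(1 − 0.943000) = 0.986968
Series ([0.986968], B4, B5, and B6): 0.986968 × 0.858000 × 0.968000 × 0.723000 = 0.5927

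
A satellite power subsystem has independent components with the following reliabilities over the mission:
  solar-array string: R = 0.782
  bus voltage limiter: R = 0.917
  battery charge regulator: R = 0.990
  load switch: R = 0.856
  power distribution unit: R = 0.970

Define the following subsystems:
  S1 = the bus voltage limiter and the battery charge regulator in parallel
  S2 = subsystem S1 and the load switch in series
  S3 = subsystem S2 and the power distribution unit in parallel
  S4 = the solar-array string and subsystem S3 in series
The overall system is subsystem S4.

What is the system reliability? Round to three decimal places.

0.779

Parallel (bus voltage limiter and battery charge regulator): 1 − (1 − 0.91700)(1 − 0.99000) = 0.99917
Series ([0.99917] and load switch): 0.99917 × 0.85600 = 0.85529
Parallel ([0.85529] and power distribution unit): 1 − (1 − 0.85529)(1 − 0.97000) = 0.99566
Series (solar-array string and [0.99566]): 0.78200 × 0.99566 = 0.779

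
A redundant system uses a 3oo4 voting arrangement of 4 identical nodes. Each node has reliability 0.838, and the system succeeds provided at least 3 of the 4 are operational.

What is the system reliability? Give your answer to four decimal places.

0.8745

R = Σ_{i=3}^{4} C(4,i) p^i (1−p)^{4−i} with p = 0.838
C(4,3)·0.838^3·0.162^1 = 0.381335
C(4,4)·0.838^4·0.162^0 = 0.493147
Sum = 0.8745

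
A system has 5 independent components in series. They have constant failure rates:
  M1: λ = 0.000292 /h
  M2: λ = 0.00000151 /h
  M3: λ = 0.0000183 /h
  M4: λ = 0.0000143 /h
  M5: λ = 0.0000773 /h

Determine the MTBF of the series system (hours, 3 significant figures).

Series of exponential components: λ_sys = Σ λ_i
λ_sys = 0.000292 + 0.00000151 + 0.0000183 + 0.0000143 + 0.0000773 = 4.0341e-04 /h
MTBF = 1 / λ_sys = 2480 h

2480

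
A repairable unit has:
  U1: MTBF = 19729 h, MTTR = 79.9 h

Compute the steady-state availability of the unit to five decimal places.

0.99597

A(U1) = MTBF/(MTBF+MTTR) = 19729/(19729+79.9) = 0.99597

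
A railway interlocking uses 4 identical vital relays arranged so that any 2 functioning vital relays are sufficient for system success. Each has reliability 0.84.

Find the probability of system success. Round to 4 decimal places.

0.9856

R = Σ_{i=2}^{4} C(4,i) p^i (1−p)^{4−i} with p = 0.84
C(4,2)·0.84^2·0.16^2 = 0.108380
C(4,3)·0.84^3·0.16^1 = 0.379331
C(4,4)·0.84^4·0.16^0 = 0.497871
Sum = 0.9856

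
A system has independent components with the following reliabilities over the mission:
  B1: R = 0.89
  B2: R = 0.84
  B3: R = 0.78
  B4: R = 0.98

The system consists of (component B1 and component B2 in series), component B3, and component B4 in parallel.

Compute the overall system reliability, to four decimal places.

0.9989

Series (B1 and B2): 0.890000 × 0.840000 = 0.747600
Parallel ([0.747600], B3, and B4): 1 − (1 − 0.747600)(1 − 0.780000)(1 − 0.980000) = 0.9989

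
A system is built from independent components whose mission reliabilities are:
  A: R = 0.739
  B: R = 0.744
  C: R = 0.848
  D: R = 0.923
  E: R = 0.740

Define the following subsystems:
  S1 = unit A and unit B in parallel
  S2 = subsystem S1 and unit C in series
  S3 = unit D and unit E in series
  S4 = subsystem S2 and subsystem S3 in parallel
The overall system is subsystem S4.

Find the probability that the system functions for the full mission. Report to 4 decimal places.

0.9339

Parallel (A and B): 1 − (1 − 0.739000)(1 − 0.744000) = 0.933184
Series ([0.933184] and C): 0.933184 × 0.848000 = 0.791340
Series (D and E): 0.923000 × 0.740000 = 0.683020
Parallel ([0.791340] and [0.683020]): 1 − (1 − 0.791340)(1 − 0.683020) = 0.9339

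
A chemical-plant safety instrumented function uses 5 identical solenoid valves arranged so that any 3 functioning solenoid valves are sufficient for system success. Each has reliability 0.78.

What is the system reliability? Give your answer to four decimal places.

R = Σ_{i=3}^{5} C(5,i) p^i (1−p)^{5−i} with p = 0.78
C(5,3)·0.78^3·0.22^2 = 0.229683
C(5,4)·0.78^4·0.22^1 = 0.407166
C(5,5)·0.78^5·0.22^0 = 0.288717
Sum = 0.9256

0.9256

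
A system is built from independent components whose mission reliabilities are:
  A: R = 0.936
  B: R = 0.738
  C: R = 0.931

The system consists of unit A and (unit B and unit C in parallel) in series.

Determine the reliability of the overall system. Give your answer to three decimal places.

Parallel (B and C): 1 − (1 − 0.73800)(1 − 0.93100) = 0.98192
Series (A and [0.98192]): 0.93600 × 0.98192 = 0.919

0.919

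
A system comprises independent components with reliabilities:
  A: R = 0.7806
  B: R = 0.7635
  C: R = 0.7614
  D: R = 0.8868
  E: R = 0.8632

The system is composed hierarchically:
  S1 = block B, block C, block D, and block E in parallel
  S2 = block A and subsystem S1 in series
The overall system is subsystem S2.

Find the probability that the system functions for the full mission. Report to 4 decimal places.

0.7799

Parallel (B, C, D, and E): 1 − (1 − 0.763500)(1 − 0.761400)(1 − 0.886800)(1 − 0.863200) = 0.999126
Series (A and [0.999126]): 0.780600 × 0.999126 = 0.7799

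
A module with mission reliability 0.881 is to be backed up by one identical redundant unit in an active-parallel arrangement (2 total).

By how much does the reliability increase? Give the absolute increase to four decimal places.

0.1048

R_before = 0.881
R_after = 1 − (1 − 0.881)^2 = 0.9858
ΔR = 0.9858 − 0.881 = 0.1048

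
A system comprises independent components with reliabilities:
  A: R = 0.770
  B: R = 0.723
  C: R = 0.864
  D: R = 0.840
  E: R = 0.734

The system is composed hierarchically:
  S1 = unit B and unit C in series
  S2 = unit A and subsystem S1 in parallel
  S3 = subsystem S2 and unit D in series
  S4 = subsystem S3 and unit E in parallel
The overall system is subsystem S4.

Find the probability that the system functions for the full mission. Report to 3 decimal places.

Series (B and C): 0.72300 × 0.86400 = 0.62467
Parallel (A and [0.62467]): 1 − (1 − 0.77000)(1 − 0.62467) = 0.91367
Series ([0.91367] and D): 0.91367 × 0.84000 = 0.76748
Parallel ([0.76748] and E): 1 − (1 − 0.76748)(1 − 0.73400) = 0.938

0.938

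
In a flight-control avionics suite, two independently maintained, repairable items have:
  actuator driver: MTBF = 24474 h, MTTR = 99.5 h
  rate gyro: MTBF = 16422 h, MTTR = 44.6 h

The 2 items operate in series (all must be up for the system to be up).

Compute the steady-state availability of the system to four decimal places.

0.9933

A(actuator driver) = MTBF/(MTBF+MTTR) = 24474/(24474+99.5) = 0.995951
A(rate gyro) = MTBF/(MTBF+MTTR) = 16422/(16422+44.6) = 0.997291
Series availability: 0.995951 × 0.997291 = 0.9933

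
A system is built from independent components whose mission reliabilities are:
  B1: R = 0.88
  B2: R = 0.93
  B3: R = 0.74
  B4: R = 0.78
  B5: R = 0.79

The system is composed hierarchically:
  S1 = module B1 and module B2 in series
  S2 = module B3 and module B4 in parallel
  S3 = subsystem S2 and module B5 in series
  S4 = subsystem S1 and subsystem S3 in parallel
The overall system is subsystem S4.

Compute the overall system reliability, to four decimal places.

Series (B1 and B2): 0.880000 × 0.930000 = 0.818400
Parallel (B3 and B4): 1 − (1 − 0.740000)(1 − 0.780000) = 0.942800
Series ([0.942800] and B5): 0.942800 × 0.790000 = 0.744812
Parallel ([0.818400] and [0.744812]): 1 − (1 − 0.818400)(1 − 0.744812) = 0.9537

0.9537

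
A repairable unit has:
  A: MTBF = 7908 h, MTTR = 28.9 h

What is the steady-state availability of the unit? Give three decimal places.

A(A) = MTBF/(MTBF+MTTR) = 7908/(7908+28.9) = 0.996

0.996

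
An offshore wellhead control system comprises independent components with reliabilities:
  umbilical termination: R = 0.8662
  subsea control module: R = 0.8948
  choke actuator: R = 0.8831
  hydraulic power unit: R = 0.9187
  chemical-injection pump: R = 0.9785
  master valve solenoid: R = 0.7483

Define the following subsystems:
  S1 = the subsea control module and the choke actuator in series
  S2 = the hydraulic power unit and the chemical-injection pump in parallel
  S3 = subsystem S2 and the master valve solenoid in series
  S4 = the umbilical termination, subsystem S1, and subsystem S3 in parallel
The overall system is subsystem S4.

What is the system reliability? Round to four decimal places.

0.9929

Series (subsea control module and choke actuator): 0.894800 × 0.883100 = 0.790198
Parallel (hydraulic power unit and chemical-injection pump): 1 − (1 − 0.918700)(1 − 0.978500) = 0.998252
Series ([0.998252] and master valve solenoid): 0.998252 × 0.748300 = 0.746992
Parallel (umbilical termination, [0.790198], and [0.746992]): 1 − (1 − 0.866200)(1 − 0.790198)(1 − 0.746992) = 0.9929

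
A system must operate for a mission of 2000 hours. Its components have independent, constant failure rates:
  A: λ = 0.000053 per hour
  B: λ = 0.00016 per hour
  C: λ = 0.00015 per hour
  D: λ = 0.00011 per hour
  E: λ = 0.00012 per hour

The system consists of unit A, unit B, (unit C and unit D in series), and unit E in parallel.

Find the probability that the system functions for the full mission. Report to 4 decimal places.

R(A) = exp(−0.000053 × 2000) = 0.899425
R(B) = exp(−0.00016 × 2000) = 0.726149
R(C) = exp(−0.00015 × 2000) = 0.740818
R(D) = exp(−0.00011 × 2000) = 0.802519
R(E) = exp(−0.00012 × 2000) = 0.786628
Series (C and D): 0.740818 × 0.802519 = 0.594521
Parallel (A, B, [0.594521], and E): 1 − (1 − 0.899425)(1 − 0.726149)(1 − 0.594521)(1 − 0.786628) = 0.9976

0.9976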